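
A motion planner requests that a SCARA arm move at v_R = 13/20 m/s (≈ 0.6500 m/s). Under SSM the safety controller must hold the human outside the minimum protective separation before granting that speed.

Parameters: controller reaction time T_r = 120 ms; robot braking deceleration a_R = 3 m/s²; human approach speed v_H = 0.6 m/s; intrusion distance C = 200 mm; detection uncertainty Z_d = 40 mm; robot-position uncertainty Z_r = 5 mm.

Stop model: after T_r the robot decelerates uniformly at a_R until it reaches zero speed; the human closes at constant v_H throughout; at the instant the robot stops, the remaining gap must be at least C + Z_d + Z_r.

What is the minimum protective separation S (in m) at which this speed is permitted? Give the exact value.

S_min = 1429/2400 m = 0.5954 m

braking lasts T_s = (13/20)/3 = 0.2167 s
robot in T_r: 0.6500·0.1200 = 0.0780 m
robot covers 0.6500·0.2167 − ½·3.0000·0.2167² = 0.0704 m while stopping
person approaches 0.6000·(0.1200+0.2167) = 0.2020 m
C+Z_d+Z_r = 0.2000+0.0400+0.0050 = 0.2450 m
S_min ≈ 0.0780+0.0704+0.2020+0.2450  ⇒  S_min = 1429/2400 m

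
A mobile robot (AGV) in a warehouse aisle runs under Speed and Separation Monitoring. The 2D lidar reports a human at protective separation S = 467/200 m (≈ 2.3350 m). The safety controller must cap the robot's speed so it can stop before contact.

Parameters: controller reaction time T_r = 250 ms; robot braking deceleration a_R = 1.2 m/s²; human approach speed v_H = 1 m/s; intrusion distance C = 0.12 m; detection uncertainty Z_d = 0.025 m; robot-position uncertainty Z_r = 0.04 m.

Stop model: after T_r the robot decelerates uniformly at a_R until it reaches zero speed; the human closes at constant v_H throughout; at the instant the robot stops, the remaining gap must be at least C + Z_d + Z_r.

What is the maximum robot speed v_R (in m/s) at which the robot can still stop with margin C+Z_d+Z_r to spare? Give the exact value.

collect terms ⇒ (5/12)·v_R² + (13/12)·v_R + (-19/10) = 0
  disc = (13/12)² − 4·(5/12)·(-19/10) = 625/144 ; √disc = 25/12
  v_R = (−(13/12) + 25/12) / (2·(5/12)) = 6/5 m/s
check:
braking lasts T_s = (6/5)/(6/5) = 1.0000 s
robot in T_r: 1.2000·0.2500 = 0.3000 m
braking distance = 1.2000²/(2·1.2000) = 0.6000 m
human closes 1.0000·1.2500 = 1.2500 m
margins: 0.1200+0.0250+0.0400 = 0.1850 m
sum ≈ 0.3000+0.6000+1.2500+0.1850 ≈ 2.3350 m = S ✓

v_R_max = 6/5 m/s = 1.2000 m/s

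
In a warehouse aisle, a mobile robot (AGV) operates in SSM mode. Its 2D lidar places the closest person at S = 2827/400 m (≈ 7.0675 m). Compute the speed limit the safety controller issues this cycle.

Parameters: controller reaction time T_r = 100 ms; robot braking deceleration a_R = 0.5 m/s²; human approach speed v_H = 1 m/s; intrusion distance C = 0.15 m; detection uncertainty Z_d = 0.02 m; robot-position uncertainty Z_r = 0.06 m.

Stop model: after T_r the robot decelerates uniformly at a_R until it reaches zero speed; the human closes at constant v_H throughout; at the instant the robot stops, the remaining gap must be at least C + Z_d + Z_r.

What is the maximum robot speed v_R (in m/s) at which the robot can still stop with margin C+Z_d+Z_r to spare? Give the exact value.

v_R_max = 7/4 m/s = 1.7500 m/s

quadratic (1)·v² + (21/10)·v + (-539/80) = 0
  disc = (21/10)² − 4·(1)·(-539/80) = 784/25 ; √disc = 28/5
  v_R = (−(21/10) + 28/5) / (2·(1)) = 7/4 m/s
check:
T_s = v_R/a_R = (7/4)/(1/2) = 3.5000 s
robot in T_r: 1.7500·0.1000 = 0.1750 m
braking distance = 1.7500²/(2·0.5000) = 3.0625 m
person approaches 1.0000·(0.1000+3.5000) = 3.6000 m
C+Z_d+Z_r = 0.1500+0.0200+0.0600 = 0.2300 m
sum ≈ 0.1750+3.0625+3.6000+0.2300 ≈ 7.0675 m = S ✓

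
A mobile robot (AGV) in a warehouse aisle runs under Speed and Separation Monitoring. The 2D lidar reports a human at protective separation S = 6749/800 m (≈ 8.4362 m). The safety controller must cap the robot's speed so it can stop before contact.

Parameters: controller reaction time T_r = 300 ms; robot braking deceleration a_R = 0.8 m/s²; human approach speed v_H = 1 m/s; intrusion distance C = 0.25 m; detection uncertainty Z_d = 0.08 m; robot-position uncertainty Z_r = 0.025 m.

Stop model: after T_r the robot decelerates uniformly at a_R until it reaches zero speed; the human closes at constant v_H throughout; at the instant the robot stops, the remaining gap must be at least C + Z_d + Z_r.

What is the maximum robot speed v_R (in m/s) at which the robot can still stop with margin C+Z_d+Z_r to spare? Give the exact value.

at the boundary: (5/8)·v² + (31/20)·v + (-249/32) = 0
  disc = (31/20)² − 4·(5/8)·(-249/32) = 34969/1600 ; √disc = 187/40
  v_R = (−(31/20) + 187/40) / (2·(5/8)) = 5/2 m/s
check:
braking lasts T_s = (5/2)/(4/5) = 3.1250 s
reaction-phase robot travel = 2.5000·0.3000 = 0.7500 m
braking distance = 2.5000²/(2·0.8000) = 3.9062 m
human over T_r+T_s: 1.0000·(0.3000+3.1250) = 3.4250 m
C+Z_d+Z_r = 0.2500+0.0800+0.0250 = 0.3550 m
sum ≈ 0.7500+3.9062+3.4250+0.3550 ≈ 8.4362 m = S ✓

v_R_max = 5/2 m/s = 2.5000 m/s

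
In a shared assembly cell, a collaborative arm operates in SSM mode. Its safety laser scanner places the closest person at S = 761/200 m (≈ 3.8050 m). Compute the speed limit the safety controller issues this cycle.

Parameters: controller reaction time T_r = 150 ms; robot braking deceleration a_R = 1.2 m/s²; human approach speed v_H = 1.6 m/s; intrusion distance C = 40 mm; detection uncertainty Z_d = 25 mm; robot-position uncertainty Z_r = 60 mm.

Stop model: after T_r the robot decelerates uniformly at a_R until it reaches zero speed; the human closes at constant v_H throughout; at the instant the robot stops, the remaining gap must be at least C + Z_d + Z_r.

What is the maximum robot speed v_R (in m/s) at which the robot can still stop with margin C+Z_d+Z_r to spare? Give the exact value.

collect terms ⇒ (5/12)·v_R² + (89/60)·v_R + (-86/25) = 0
  disc = (89/60)² − 4·(5/12)·(-86/25) = 28561/3600 ; √disc = 169/60
  v_R = (−(89/60) + 169/60) / (2·(5/12)) = 8/5 m/s
check:
stop time T_s = (8/5)/(6/5) = 1.3333 s
robot in T_r: 1.6000·0.1500 = 0.2400 m
robot under decel: 1.6000²/(2·1.2000) = 1.0667 m
human over T_r+T_s: 1.6000·(0.1500+1.3333) = 2.3733 m
residual clearance needed = 0.0400+0.0250+0.0600 = 0.1250 m
sum ≈ 0.2400+1.0667+2.3733+0.1250 ≈ 3.8050 m = S ✓

v_R_max = 8/5 m/s = 1.6000 m/s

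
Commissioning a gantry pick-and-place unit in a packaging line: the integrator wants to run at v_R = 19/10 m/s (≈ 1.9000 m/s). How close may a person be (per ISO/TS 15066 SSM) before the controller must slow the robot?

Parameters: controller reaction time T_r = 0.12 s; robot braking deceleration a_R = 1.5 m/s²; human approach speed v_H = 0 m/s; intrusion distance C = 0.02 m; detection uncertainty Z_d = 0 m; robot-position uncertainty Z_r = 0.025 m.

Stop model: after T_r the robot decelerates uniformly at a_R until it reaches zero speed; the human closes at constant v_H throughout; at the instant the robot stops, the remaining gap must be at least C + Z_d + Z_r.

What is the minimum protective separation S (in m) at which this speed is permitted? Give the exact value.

S_min = 4429/3000 m = 1.4763 m

T_s = v_R/a_R = (19/10)/(3/2) = 1.2667 s
reaction-phase robot travel = 1.9000·0.1200 = 0.2280 m
braking distance = 1.9000²/(2·1.5000) = 1.2033 m
person approaches 0.0000·(0.1200+1.2667) = 0.0000 m
residual clearance needed = 0.0200+0.0000+0.0250 = 0.0450 m
S_min ≈ 0.2280+1.2033+0.0000+0.0450  ⇒  S_min = 4429/3000 m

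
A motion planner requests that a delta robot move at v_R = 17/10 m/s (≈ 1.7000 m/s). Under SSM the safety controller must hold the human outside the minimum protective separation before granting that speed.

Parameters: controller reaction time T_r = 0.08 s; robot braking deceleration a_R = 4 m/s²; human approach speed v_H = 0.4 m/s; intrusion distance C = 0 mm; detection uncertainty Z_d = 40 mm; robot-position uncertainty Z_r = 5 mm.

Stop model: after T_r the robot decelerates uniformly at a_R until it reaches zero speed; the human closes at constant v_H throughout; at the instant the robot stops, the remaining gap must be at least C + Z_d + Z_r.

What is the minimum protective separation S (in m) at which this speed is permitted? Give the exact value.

braking lasts T_s = (17/10)/4 = 0.4250 s
robot covers v_R·T_r = 1.7000·0.0800 = 0.1360 m before braking
robot covers 1.7000·0.4250 − ½·4.0000·0.4250² = 0.3613 m while stopping
person approaches 0.4000·(0.0800+0.4250) = 0.2020 m
residual clearance needed = 0.0000+0.0400+0.0050 = 0.0450 m
S_min ≈ 0.1360+0.3613+0.2020+0.0450  ⇒  S_min = 2977/4000 m

S_min = 2977/4000 m = 0.7442 m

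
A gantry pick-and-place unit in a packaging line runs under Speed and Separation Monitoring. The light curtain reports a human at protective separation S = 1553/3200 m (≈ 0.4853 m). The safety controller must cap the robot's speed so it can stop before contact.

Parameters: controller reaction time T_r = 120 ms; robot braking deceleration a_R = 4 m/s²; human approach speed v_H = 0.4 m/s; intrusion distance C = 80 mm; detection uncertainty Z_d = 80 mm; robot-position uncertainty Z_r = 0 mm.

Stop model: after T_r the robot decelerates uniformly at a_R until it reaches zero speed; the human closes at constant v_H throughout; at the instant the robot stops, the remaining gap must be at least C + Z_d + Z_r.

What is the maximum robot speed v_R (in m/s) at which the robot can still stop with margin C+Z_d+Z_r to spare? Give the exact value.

quadratic (1/8)·v² + (11/50)·v + (-4437/16000) = 0
  disc = (11/50)² − 4·(1/8)·(-4437/16000) = 29929/160000 ; √disc = 173/400
  v_R = (−(11/50) + 173/400) / (2·(1/8)) = 17/20 m/s
check:
braking lasts T_s = (17/20)/4 = 0.2125 s
robot in T_r: 0.8500·0.1200 = 0.1020 m
braking distance = 0.8500²/(2·4.0000) = 0.0903 m
person approaches 0.4000·(0.1200+0.2125) = 0.1330 m
C+Z_d+Z_r = 0.0800+0.0800+0.0000 = 0.1600 m
sum ≈ 0.1020+0.0903+0.1330+0.1600 ≈ 0.4853 m = S ✓

v_R_max = 17/20 m/s = 0.8500 m/s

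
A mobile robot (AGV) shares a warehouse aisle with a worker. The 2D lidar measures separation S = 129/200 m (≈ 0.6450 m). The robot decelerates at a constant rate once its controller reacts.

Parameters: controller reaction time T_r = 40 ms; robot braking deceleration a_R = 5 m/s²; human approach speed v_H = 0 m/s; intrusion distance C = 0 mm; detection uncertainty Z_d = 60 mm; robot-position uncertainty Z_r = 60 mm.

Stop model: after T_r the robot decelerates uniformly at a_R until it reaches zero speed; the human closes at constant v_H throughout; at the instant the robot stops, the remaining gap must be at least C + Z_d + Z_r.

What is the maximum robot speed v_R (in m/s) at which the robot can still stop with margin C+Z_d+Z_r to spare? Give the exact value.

v_R_max = 21/10 m/s = 2.1000 m/s

quadratic (1/10)·v² + (1/25)·v + (-21/40) = 0
  disc = (1/25)² − 4·(1/10)·(-21/40) = 529/2500 ; √disc = 23/50
  v_R = (−(1/25) + 23/50) / (2·(1/10)) = 21/10 m/s
check:
stop time T_s = (21/10)/5 = 0.4200 s
robot in T_r: 2.1000·0.0400 = 0.0840 m
robot covers 2.1000·0.4200 − ½·5.0000·0.4200² = 0.4410 m while stopping
human closes 0.0000·0.4600 = 0.0000 m
residual clearance needed = 0.0000+0.0600+0.0600 = 0.1200 m
sum ≈ 0.0840+0.4410+0.0000+0.1200 ≈ 0.6450 m = S ✓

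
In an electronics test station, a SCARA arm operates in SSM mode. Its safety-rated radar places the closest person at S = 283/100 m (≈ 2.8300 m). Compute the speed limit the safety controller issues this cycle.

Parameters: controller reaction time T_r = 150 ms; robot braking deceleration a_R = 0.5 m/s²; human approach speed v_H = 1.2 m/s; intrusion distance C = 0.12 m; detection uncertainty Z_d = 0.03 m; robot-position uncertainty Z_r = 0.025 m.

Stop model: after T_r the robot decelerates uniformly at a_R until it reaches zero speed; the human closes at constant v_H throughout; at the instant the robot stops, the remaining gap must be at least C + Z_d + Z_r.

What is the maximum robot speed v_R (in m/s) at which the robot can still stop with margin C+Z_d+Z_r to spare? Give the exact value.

collect terms ⇒ (1)·v_R² + (51/20)·v_R + (-99/40) = 0
  disc = (51/20)² − 4·(1)·(-99/40) = 6561/400 ; √disc = 81/20
  v_R = (−(51/20) + 81/20) / (2·(1)) = 3/4 m/s
check:
braking lasts T_s = (3/4)/(1/2) = 1.5000 s
reaction-phase robot travel = 0.7500·0.1500 = 0.1125 m
robot under decel: 0.7500²/(2·0.5000) = 0.5625 m
person approaches 1.2000·(0.1500+1.5000) = 1.9800 m
residual clearance needed = 0.1200+0.0300+0.0250 = 0.1750 m
sum ≈ 0.1125+0.5625+1.9800+0.1750 ≈ 2.8300 m = S ✓

v_R_max = 3/4 m/s = 0.7500 m/s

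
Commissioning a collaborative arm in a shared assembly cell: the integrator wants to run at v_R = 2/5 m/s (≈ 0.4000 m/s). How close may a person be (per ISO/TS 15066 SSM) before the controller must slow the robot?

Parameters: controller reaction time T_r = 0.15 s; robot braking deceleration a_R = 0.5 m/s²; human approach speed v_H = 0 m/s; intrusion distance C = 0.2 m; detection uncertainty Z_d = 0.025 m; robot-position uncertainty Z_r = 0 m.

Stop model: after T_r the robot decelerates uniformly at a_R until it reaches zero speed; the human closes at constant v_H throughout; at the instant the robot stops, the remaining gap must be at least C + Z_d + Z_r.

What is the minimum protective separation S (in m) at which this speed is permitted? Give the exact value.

S_min = 89/200 m = 0.4450 m

braking lasts T_s = (2/5)/(1/2) = 0.8000 s
robot covers v_R·T_r = 0.4000·0.1500 = 0.0600 m before braking
robot covers 0.4000·0.8000 − ½·0.5000·0.8000² = 0.1600 m while stopping
human over T_r+T_s: 0.0000·(0.1500+0.8000) = 0.0000 m
C+Z_d+Z_r = 0.2000+0.0250+0.0000 = 0.2250 m
S_min ≈ 0.0600+0.1600+0.0000+0.2250  ⇒  S_min = 89/200 m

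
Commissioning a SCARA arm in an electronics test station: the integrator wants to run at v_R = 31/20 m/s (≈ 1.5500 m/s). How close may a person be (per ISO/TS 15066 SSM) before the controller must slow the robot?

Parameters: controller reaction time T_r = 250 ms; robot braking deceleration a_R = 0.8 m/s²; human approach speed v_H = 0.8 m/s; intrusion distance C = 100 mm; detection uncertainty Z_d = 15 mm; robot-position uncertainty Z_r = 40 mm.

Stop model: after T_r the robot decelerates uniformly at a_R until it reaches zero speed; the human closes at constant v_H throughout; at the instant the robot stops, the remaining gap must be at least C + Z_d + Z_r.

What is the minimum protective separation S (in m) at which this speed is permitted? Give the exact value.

S_min = 12141/3200 m = 3.7941 m

T_s = v_R/a_R = (31/20)/(4/5) = 1.9375 s
robot covers v_R·T_r = 1.5500·0.2500 = 0.3875 m before braking
robot under decel: 1.5500²/(2·0.8000) = 1.5016 m
person approaches 0.8000·(0.2500+1.9375) = 1.7500 m
margins: 0.1000+0.0150+0.0400 = 0.1550 m
S_min ≈ 0.3875+1.5016+1.7500+0.1550  ⇒  S_min = 12141/3200 m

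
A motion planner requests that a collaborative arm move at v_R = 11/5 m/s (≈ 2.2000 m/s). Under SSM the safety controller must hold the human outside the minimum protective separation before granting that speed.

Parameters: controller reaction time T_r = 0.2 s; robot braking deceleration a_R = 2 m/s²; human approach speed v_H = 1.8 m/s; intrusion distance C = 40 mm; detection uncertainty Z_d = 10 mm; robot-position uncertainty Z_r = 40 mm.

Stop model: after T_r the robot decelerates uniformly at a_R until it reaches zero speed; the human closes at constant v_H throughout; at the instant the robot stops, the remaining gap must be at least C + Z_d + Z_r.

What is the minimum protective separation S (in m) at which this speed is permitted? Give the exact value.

T_s = v_R/a_R = (11/5)/2 = 1.1000 s
robot in T_r: 2.2000·0.2000 = 0.4400 m
braking distance = 2.2000²/(2·2.0000) = 1.2100 m
human closes 1.8000·1.3000 = 2.3400 m
residual clearance needed = 0.0400+0.0100+0.0400 = 0.0900 m
S_min ≈ 0.4400+1.2100+2.3400+0.0900  ⇒  S_min = 102/25 m

S_min = 102/25 m = 4.0800 m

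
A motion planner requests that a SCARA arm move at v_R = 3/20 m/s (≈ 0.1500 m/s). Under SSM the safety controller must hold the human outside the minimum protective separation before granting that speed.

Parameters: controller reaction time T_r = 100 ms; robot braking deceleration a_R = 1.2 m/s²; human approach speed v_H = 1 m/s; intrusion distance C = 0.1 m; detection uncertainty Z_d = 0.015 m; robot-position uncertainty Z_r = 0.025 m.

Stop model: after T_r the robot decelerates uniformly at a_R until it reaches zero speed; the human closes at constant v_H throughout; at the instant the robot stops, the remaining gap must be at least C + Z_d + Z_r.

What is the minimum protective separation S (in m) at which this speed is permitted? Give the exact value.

S_min = 623/1600 m = 0.3894 m

braking lasts T_s = (3/20)/(6/5) = 0.1250 s
robot covers v_R·T_r = 0.1500·0.1000 = 0.0150 m before braking
braking distance = 0.1500²/(2·1.2000) = 0.0094 m
human closes 1.0000·0.2250 = 0.2250 m
residual clearance needed = 0.1000+0.0150+0.0250 = 0.1400 m
S_min ≈ 0.0150+0.0094+0.2250+0.1400  ⇒  S_min = 623/1600 m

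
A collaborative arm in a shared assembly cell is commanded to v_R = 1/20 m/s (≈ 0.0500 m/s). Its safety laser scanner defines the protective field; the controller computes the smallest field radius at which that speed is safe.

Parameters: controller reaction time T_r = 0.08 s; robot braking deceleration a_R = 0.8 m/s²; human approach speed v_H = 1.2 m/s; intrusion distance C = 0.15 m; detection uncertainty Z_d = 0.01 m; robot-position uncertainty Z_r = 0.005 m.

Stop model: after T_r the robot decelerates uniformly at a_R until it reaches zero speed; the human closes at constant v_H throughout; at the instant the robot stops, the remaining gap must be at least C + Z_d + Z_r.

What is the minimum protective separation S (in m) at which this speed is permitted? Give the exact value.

T_s = v_R/a_R = (1/20)/(4/5) = 0.0625 s
robot covers v_R·T_r = 0.0500·0.0800 = 0.0040 m before braking
robot under decel: 0.0500²/(2·0.8000) = 0.0016 m
human over T_r+T_s: 1.2000·(0.0800+0.0625) = 0.1710 m
residual clearance needed = 0.1500+0.0100+0.0050 = 0.1650 m
S_min ≈ 0.0040+0.0016+0.1710+0.1650  ⇒  S_min = 1093/3200 m

S_min = 1093/3200 m = 0.3416 m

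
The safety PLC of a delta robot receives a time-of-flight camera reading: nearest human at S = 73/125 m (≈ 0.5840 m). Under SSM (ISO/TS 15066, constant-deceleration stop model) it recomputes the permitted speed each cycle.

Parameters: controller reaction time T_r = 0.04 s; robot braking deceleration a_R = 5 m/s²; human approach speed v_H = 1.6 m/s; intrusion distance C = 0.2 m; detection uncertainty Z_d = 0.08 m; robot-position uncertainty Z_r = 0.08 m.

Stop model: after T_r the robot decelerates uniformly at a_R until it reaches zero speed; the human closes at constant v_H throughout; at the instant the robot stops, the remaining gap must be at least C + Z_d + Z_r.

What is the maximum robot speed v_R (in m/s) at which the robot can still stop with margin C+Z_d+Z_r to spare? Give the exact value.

quadratic (1/10)·v² + (9/25)·v + (-4/25) = 0
  disc = (9/25)² − 4·(1/10)·(-4/25) = 121/625 ; √disc = 11/25
  v_R = (−(9/25) + 11/25) / (2·(1/10)) = 2/5 m/s
check:
T_s = v_R/a_R = (2/5)/5 = 0.0800 s
reaction-phase robot travel = 0.4000·0.0400 = 0.0160 m
braking distance = 0.4000²/(2·5.0000) = 0.0160 m
person approaches 1.6000·(0.0400+0.0800) = 0.1920 m
residual clearance needed = 0.2000+0.0800+0.0800 = 0.3600 m
sum ≈ 0.0160+0.0160+0.1920+0.3600 ≈ 0.5840 m = S ✓

v_R_max = 2/5 m/s = 0.4000 m/s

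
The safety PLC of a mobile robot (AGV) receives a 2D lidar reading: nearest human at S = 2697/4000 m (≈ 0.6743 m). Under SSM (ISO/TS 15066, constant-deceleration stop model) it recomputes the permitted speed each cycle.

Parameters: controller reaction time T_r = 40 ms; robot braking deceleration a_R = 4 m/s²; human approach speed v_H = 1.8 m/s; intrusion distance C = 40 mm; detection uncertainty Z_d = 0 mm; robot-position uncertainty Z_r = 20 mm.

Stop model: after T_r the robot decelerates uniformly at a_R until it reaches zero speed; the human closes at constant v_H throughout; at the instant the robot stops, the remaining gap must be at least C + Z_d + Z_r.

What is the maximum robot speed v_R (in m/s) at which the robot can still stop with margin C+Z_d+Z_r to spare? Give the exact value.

v_R_max = 9/10 m/s = 0.9000 m/s

at the boundary: (1/8)·v² + (49/100)·v + (-2169/4000) = 0
  disc = (49/100)² − 4·(1/8)·(-2169/4000) = 20449/40000 ; √disc = 143/200
  v_R = (−(49/100) + 143/200) / (2·(1/8)) = 9/10 m/s
check:
stop time T_s = (9/10)/4 = 0.2250 s
robot covers v_R·T_r = 0.9000·0.0400 = 0.0360 m before braking
robot under decel: 0.9000²/(2·4.0000) = 0.1013 m
person approaches 1.8000·(0.0400+0.2250) = 0.4770 m
C+Z_d+Z_r = 0.0400+0.0000+0.0200 = 0.0600 m
sum ≈ 0.0360+0.1013+0.4770+0.0600 ≈ 0.6743 m = S ✓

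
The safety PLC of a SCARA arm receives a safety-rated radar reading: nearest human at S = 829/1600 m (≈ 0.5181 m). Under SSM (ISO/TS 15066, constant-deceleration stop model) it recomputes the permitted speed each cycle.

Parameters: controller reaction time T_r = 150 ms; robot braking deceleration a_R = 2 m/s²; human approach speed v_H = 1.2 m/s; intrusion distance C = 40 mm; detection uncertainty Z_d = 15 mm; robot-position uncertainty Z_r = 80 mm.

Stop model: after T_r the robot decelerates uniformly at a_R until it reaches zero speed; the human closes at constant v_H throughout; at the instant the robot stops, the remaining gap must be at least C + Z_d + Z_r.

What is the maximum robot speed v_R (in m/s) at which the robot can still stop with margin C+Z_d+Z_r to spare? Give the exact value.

v_R_max = 1/4 m/s = 0.2500 m/s

quadratic (1/4)·v² + (3/4)·v + (-13/64) = 0
  disc = (3/4)² − 4·(1/4)·(-13/64) = 49/64 ; √disc = 7/8
  v_R = (−(3/4) + 7/8) / (2·(1/4)) = 1/4 m/s
check:
braking lasts T_s = (1/4)/2 = 0.1250 s
robot covers v_R·T_r = 0.2500·0.1500 = 0.0375 m before braking
braking distance = 0.2500²/(2·2.0000) = 0.0156 m
person approaches 1.2000·(0.1500+0.1250) = 0.3300 m
C+Z_d+Z_r = 0.0400+0.0150+0.0800 = 0.1350 m
sum ≈ 0.0375+0.0156+0.3300+0.1350 ≈ 0.5181 m = S ✓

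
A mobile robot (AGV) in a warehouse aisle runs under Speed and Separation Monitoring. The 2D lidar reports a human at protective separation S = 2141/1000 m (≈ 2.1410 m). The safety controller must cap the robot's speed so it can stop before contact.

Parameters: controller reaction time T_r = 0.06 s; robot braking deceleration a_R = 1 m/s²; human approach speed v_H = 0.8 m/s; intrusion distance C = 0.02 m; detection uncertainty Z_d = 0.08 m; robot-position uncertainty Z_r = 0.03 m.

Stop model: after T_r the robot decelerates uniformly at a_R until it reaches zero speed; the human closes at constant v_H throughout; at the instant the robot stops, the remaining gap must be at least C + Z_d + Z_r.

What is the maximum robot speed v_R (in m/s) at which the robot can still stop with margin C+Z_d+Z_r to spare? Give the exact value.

at the boundary: (1/2)·v² + (43/50)·v + (-1963/1000) = 0
  disc = (43/50)² − 4·(1/2)·(-1963/1000) = 2916/625 ; √disc = 54/25
  v_R = (−(43/50) + 54/25) / (2·(1/2)) = 13/10 m/s
check:
braking lasts T_s = (13/10)/1 = 1.3000 s
robot covers v_R·T_r = 1.3000·0.0600 = 0.0780 m before braking
braking distance = 1.3000²/(2·1.0000) = 0.8450 m
human over T_r+T_s: 0.8000·(0.0600+1.3000) = 1.0880 m
C+Z_d+Z_r = 0.0200+0.0800+0.0300 = 0.1300 m
sum ≈ 0.0780+0.8450+1.0880+0.1300 ≈ 2.1410 m = S ✓

v_R_max = 13/10 m/s = 1.3000 m/s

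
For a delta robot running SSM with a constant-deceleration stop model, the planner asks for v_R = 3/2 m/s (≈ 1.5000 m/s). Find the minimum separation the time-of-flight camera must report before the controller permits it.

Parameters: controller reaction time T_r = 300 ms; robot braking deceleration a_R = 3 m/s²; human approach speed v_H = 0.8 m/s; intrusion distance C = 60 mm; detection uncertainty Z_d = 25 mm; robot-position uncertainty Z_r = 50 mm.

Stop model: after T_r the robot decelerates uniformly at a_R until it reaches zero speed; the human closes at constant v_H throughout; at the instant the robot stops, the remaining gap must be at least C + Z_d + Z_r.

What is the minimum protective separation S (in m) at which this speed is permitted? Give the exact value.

stop time T_s = (3/2)/3 = 0.5000 s
robot in T_r: 1.5000·0.3000 = 0.4500 m
robot covers 1.5000·0.5000 − ½·3.0000·0.5000² = 0.3750 m while stopping
human over T_r+T_s: 0.8000·(0.3000+0.5000) = 0.6400 m
margins: 0.0600+0.0250+0.0500 = 0.1350 m
S_min ≈ 0.4500+0.3750+0.6400+0.1350  ⇒  S_min = 8/5 m

S_min = 8/5 m = 1.6000 m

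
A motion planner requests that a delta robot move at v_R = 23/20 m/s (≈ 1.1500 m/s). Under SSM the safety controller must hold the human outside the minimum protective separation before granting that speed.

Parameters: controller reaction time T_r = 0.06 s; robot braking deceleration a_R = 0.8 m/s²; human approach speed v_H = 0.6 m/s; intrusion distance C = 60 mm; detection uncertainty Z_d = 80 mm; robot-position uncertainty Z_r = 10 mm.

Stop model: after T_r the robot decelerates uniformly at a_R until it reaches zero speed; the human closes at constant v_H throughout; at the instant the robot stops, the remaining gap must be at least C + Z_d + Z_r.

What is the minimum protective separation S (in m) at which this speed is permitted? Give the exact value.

T_s = v_R/a_R = (23/20)/(4/5) = 1.4375 s
reaction-phase robot travel = 1.1500·0.0600 = 0.0690 m
robot under decel: 1.1500²/(2·0.8000) = 0.8266 m
human over T_r+T_s: 0.6000·(0.0600+1.4375) = 0.8985 m
C+Z_d+Z_r = 0.0600+0.0800+0.0100 = 0.1500 m
S_min ≈ 0.0690+0.8266+0.8985+0.1500  ⇒  S_min = 6221/3200 m

S_min = 6221/3200 m = 1.9441 m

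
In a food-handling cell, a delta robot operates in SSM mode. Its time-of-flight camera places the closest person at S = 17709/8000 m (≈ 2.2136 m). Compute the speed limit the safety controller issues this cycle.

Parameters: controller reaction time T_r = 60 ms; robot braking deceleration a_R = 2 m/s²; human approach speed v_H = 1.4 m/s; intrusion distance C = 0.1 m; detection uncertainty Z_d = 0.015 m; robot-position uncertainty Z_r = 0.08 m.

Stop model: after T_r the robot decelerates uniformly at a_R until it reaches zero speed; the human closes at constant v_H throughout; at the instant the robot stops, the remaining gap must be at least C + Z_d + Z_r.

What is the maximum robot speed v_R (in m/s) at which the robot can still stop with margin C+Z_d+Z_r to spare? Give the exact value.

quadratic (1/4)·v² + (19/25)·v + (-15477/8000) = 0
  disc = (19/25)² − 4·(1/4)·(-15477/8000) = 100489/40000 ; √disc = 317/200
  v_R = (−(19/25) + 317/200) / (2·(1/4)) = 33/20 m/s
check:
T_s = v_R/a_R = (33/20)/2 = 0.8250 s
reaction-phase robot travel = 1.6500·0.0600 = 0.0990 m
robot under decel: 1.6500²/(2·2.0000) = 0.6806 m
human over T_r+T_s: 1.4000·(0.0600+0.8250) = 1.2390 m
residual clearance needed = 0.1000+0.0150+0.0800 = 0.1950 m
sum ≈ 0.0990+0.6806+1.2390+0.1950 ≈ 2.2136 m = S ✓

v_R_max = 33/20 m/s = 1.6500 m/s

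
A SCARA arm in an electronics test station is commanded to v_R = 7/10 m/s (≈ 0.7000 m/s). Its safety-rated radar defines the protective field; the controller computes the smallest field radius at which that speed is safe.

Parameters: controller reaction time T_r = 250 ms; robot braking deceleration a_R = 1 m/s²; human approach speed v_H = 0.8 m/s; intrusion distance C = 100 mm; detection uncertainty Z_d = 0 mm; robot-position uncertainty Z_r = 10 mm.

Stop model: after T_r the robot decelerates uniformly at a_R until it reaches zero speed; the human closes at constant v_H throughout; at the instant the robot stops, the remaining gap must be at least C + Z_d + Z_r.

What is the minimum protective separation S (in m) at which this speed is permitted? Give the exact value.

stop time T_s = (7/10)/1 = 0.7000 s
robot covers v_R·T_r = 0.7000·0.2500 = 0.1750 m before braking
braking distance = 0.7000²/(2·1.0000) = 0.2450 m
person approaches 0.8000·(0.2500+0.7000) = 0.7600 m
margins: 0.1000+0.0000+0.0100 = 0.1100 m
S_min ≈ 0.1750+0.2450+0.7600+0.1100  ⇒  S_min = 129/100 m

S_min = 129/100 m = 1.2900 m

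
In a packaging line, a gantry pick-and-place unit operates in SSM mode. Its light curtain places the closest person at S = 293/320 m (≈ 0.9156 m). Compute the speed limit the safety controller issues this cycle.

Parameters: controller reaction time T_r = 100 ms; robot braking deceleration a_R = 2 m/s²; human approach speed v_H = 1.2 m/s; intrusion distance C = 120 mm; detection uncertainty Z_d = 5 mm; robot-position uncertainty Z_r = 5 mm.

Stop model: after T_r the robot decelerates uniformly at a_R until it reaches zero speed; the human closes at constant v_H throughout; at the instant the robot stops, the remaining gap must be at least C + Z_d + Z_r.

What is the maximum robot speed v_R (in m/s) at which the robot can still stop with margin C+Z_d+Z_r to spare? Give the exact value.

v_R_max = 3/4 m/s = 0.7500 m/s

collect terms ⇒ (1/4)·v_R² + (7/10)·v_R + (-213/320) = 0
  disc = (7/10)² − 4·(1/4)·(-213/320) = 1849/1600 ; √disc = 43/40
  v_R = (−(7/10) + 43/40) / (2·(1/4)) = 3/4 m/s
check:
T_s = v_R/a_R = (3/4)/2 = 0.3750 s
robot covers v_R·T_r = 0.7500·0.1000 = 0.0750 m before braking
braking distance = 0.7500²/(2·2.0000) = 0.1406 m
human closes 1.2000·0.4750 = 0.5700 m
margins: 0.1200+0.0050+0.0050 = 0.1300 m
sum ≈ 0.0750+0.1406+0.5700+0.1300 ≈ 0.9156 m = S ✓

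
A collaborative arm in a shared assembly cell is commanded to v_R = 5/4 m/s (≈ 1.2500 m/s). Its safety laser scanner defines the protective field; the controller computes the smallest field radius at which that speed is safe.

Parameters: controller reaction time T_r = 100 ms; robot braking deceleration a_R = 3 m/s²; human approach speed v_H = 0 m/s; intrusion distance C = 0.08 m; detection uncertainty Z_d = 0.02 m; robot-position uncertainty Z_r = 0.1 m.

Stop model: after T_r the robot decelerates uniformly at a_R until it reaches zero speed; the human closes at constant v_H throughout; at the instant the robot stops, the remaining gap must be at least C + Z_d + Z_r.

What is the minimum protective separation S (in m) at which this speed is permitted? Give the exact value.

S_min = 281/480 m = 0.5854 m

braking lasts T_s = (5/4)/3 = 0.4167 s
robot covers v_R·T_r = 1.2500·0.1000 = 0.1250 m before braking
robot under decel: 1.2500²/(2·3.0000) = 0.2604 m
human closes 0.0000·0.5167 = 0.0000 m
C+Z_d+Z_r = 0.0800+0.0200+0.1000 = 0.2000 m
S_min ≈ 0.1250+0.2604+0.0000+0.2000  ⇒  S_min = 281/480 m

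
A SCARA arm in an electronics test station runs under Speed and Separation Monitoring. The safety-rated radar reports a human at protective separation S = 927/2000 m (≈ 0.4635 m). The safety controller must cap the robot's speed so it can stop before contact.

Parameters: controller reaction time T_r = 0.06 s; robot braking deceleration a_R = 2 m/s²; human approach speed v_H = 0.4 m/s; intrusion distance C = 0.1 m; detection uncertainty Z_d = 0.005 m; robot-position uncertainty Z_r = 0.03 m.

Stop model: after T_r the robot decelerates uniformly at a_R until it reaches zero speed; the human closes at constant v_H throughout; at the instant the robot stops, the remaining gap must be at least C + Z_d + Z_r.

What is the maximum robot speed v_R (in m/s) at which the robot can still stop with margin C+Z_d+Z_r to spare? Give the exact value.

at the boundary: (1/4)·v² + (13/50)·v + (-609/2000) = 0
  disc = (13/50)² − 4·(1/4)·(-609/2000) = 3721/10000 ; √disc = 61/100
  v_R = (−(13/50) + 61/100) / (2·(1/4)) = 7/10 m/s
check:
stop time T_s = (7/10)/2 = 0.3500 s
robot covers v_R·T_r = 0.7000·0.0600 = 0.0420 m before braking
braking distance = 0.7000²/(2·2.0000) = 0.1225 m
human over T_r+T_s: 0.4000·(0.0600+0.3500) = 0.1640 m
C+Z_d+Z_r = 0.1000+0.0050+0.0300 = 0.1350 m
sum ≈ 0.0420+0.1225+0.1640+0.1350 ≈ 0.4635 m = S ✓

v_R_max = 7/10 m/s = 0.7000 m/s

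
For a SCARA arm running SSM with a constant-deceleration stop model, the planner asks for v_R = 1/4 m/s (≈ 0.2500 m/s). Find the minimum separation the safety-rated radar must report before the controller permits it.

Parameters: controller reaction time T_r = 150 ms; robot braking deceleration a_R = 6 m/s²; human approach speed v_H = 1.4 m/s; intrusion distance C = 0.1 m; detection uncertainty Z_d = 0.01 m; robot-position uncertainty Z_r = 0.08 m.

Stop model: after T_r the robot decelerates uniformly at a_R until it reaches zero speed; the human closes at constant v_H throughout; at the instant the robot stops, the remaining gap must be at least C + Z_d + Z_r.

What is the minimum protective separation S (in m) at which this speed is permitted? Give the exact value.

S_min = 481/960 m = 0.5010 m

T_s = v_R/a_R = (1/4)/6 = 0.0417 s
robot in T_r: 0.2500·0.1500 = 0.0375 m
robot under decel: 0.2500²/(2·6.0000) = 0.0052 m
person approaches 1.4000·(0.1500+0.0417) = 0.2683 m
margins: 0.1000+0.0100+0.0800 = 0.1900 m
S_min ≈ 0.0375+0.0052+0.2683+0.1900  ⇒  S_min = 481/960 m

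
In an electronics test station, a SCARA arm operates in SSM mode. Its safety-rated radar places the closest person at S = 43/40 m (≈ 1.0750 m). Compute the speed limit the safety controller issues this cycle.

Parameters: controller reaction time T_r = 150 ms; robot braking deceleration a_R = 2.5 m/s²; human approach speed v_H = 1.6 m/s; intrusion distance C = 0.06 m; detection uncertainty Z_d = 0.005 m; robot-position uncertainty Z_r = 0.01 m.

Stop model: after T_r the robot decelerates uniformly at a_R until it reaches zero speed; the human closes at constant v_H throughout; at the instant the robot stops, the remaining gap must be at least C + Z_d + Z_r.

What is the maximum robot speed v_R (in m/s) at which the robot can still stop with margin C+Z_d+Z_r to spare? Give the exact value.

v_R_max = 4/5 m/s = 0.8000 m/s

collect terms ⇒ (1/5)·v_R² + (79/100)·v_R + (-19/25) = 0
  disc = (79/100)² − 4·(1/5)·(-19/25) = 12321/10000 ; √disc = 111/100
  v_R = (−(79/100) + 111/100) / (2·(1/5)) = 4/5 m/s
check:
T_s = v_R/a_R = (4/5)/(5/2) = 0.3200 s
robot covers v_R·T_r = 0.8000·0.1500 = 0.1200 m before braking
braking distance = 0.8000²/(2·2.5000) = 0.1280 m
person approaches 1.6000·(0.1500+0.3200) = 0.7520 m
residual clearance needed = 0.0600+0.0050+0.0100 = 0.0750 m
sum ≈ 0.1200+0.1280+0.7520+0.0750 ≈ 1.0750 m = S ✓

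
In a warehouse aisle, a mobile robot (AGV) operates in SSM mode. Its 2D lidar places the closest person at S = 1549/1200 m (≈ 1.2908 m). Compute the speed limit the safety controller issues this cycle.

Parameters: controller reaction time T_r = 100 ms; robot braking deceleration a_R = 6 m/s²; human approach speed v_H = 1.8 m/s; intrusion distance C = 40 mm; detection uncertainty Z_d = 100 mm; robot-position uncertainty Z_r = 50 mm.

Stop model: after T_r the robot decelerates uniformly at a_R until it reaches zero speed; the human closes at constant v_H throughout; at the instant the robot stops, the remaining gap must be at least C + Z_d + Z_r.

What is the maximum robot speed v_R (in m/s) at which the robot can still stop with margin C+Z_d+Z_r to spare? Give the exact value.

collect terms ⇒ (1/12)·v_R² + (2/5)·v_R + (-221/240) = 0
  disc = (2/5)² − 4·(1/12)·(-221/240) = 1681/3600 ; √disc = 41/60
  v_R = (−(2/5) + 41/60) / (2·(1/12)) = 17/10 m/s
check:
T_s = v_R/a_R = (17/10)/6 = 0.2833 s
robot in T_r: 1.7000·0.1000 = 0.1700 m
braking distance = 1.7000²/(2·6.0000) = 0.2408 m
human closes 1.8000·0.3833 = 0.6900 m
margins: 0.0400+0.1000+0.0500 = 0.1900 m
sum ≈ 0.1700+0.2408+0.6900+0.1900 ≈ 1.2908 m = S ✓

v_R_max = 17/10 m/s = 1.7000 m/s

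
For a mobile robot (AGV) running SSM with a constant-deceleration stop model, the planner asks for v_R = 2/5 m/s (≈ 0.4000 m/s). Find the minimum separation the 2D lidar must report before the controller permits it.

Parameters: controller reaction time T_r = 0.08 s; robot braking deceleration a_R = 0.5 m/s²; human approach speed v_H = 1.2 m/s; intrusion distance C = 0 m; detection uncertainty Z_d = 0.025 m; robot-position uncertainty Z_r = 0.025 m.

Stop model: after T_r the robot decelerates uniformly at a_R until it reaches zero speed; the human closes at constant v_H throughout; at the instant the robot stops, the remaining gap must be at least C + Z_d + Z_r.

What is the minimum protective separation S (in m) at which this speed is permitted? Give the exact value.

S_min = 649/500 m = 1.2980 m

stop time T_s = (2/5)/(1/2) = 0.8000 s
robot covers v_R·T_r = 0.4000·0.0800 = 0.0320 m before braking
robot under decel: 0.4000²/(2·0.5000) = 0.1600 m
human closes 1.2000·0.8800 = 1.0560 m
residual clearance needed = 0.0000+0.0250+0.0250 = 0.0500 m
S_min ≈ 0.0320+0.1600+1.0560+0.0500  ⇒  S_min = 649/500 m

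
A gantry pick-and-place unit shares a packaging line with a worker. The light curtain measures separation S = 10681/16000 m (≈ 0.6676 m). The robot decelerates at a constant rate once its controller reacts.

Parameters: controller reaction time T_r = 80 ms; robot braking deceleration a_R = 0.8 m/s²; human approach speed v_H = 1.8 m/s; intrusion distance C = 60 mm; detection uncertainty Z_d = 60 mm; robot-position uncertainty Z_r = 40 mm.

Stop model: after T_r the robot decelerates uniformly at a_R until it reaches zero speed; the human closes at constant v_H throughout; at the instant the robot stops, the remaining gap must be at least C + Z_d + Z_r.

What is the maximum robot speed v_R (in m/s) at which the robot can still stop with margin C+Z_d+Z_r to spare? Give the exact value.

v_R_max = 3/20 m/s = 0.1500 m/s

at the boundary: (5/8)·v² + (233/100)·v + (-5817/16000) = 0
  disc = (233/100)² − 4·(5/8)·(-5817/16000) = 1014049/160000 ; √disc = 1007/400
  v_R = (−(233/100) + 1007/400) / (2·(5/8)) = 3/20 m/s
check:
braking lasts T_s = (3/20)/(4/5) = 0.1875 s
robot in T_r: 0.1500·0.0800 = 0.0120 m
braking distance = 0.1500²/(2·0.8000) = 0.0141 m
person approaches 1.8000·(0.0800+0.1875) = 0.4815 m
margins: 0.0600+0.0600+0.0400 = 0.1600 m
sum ≈ 0.0120+0.0141+0.4815+0.1600 ≈ 0.6676 m = S ✓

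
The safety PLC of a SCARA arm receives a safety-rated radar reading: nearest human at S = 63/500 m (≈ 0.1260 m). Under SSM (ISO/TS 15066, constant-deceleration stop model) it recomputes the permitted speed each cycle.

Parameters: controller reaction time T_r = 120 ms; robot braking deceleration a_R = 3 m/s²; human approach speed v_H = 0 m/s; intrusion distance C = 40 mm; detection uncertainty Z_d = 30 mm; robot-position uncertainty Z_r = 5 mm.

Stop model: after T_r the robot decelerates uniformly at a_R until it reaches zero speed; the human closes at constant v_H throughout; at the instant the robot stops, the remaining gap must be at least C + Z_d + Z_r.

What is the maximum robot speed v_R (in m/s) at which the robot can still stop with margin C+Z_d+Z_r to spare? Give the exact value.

collect terms ⇒ (1/6)·v_R² + (3/25)·v_R + (-51/1000) = 0
  disc = (3/25)² − 4·(1/6)·(-51/1000) = 121/2500 ; √disc = 11/50
  v_R = (−(3/25) + 11/50) / (2·(1/6)) = 3/10 m/s
check:
stop time T_s = (3/10)/3 = 0.1000 s
robot covers v_R·T_r = 0.3000·0.1200 = 0.0360 m before braking
robot covers 0.3000·0.1000 − ½·3.0000·0.1000² = 0.0150 m while stopping
person approaches 0.0000·(0.1200+0.1000) = 0.0000 m
C+Z_d+Z_r = 0.0400+0.0300+0.0050 = 0.0750 m
sum ≈ 0.0360+0.0150+0.0000+0.0750 ≈ 0.1260 m = S ✓

v_R_max = 3/10 m/s = 0.3000 m/s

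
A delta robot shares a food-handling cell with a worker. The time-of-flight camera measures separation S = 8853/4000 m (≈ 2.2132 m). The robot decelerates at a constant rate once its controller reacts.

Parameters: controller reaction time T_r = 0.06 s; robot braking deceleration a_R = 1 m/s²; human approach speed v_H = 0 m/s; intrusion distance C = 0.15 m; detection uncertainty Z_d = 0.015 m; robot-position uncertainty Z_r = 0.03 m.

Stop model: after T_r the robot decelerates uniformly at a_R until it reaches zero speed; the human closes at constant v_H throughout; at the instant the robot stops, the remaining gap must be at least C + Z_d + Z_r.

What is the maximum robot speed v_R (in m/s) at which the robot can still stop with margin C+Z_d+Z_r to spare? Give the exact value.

at the boundary: (1/2)·v² + (3/50)·v + (-8073/4000) = 0
  disc = (3/50)² − 4·(1/2)·(-8073/4000) = 40401/10000 ; √disc = 201/100
  v_R = (−(3/50) + 201/100) / (2·(1/2)) = 39/20 m/s
check:
stop time T_s = (39/20)/1 = 1.9500 s
robot in T_r: 1.9500·0.0600 = 0.1170 m
robot under decel: 1.9500²/(2·1.0000) = 1.9013 m
human over T_r+T_s: 0.0000·(0.0600+1.9500) = 0.0000 m
residual clearance needed = 0.1500+0.0150+0.0300 = 0.1950 m
sum ≈ 0.1170+1.9013+0.0000+0.1950 ≈ 2.2132 m = S ✓

v_R_max = 39/20 m/s = 1.9500 m/s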